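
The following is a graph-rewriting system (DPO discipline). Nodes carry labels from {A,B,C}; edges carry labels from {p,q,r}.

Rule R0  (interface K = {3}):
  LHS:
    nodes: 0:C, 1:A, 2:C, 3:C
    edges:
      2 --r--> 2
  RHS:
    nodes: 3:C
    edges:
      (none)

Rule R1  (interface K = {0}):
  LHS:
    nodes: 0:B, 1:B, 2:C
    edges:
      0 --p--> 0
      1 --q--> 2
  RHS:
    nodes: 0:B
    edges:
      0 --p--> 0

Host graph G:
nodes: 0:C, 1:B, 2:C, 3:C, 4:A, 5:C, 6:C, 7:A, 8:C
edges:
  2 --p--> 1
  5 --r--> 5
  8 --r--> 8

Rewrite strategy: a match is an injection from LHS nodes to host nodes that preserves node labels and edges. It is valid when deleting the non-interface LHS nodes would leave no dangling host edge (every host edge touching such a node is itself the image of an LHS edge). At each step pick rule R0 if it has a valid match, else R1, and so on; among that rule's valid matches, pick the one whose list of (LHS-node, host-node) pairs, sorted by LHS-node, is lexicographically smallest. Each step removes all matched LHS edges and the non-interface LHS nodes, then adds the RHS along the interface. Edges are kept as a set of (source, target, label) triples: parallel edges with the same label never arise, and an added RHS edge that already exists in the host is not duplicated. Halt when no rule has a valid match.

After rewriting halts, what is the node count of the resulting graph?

start.  V:9 E:3  edges: 2-p->1 5-r->5 8-r->8
1. fire R0 via {0↦0, 1↦4, 2↦5, 3↦2}  →  V:6 E:2  edges: 2-p->1 8-r->8
2. fire R0 via {0↦3, 1↦7, 2↦8, 3↦2}  →  V:3 E:1  edges: 2-p->1
final graph: no rule applies after step 2
NF nodes: {1:B, 2:C, 6:C}

Answer: 3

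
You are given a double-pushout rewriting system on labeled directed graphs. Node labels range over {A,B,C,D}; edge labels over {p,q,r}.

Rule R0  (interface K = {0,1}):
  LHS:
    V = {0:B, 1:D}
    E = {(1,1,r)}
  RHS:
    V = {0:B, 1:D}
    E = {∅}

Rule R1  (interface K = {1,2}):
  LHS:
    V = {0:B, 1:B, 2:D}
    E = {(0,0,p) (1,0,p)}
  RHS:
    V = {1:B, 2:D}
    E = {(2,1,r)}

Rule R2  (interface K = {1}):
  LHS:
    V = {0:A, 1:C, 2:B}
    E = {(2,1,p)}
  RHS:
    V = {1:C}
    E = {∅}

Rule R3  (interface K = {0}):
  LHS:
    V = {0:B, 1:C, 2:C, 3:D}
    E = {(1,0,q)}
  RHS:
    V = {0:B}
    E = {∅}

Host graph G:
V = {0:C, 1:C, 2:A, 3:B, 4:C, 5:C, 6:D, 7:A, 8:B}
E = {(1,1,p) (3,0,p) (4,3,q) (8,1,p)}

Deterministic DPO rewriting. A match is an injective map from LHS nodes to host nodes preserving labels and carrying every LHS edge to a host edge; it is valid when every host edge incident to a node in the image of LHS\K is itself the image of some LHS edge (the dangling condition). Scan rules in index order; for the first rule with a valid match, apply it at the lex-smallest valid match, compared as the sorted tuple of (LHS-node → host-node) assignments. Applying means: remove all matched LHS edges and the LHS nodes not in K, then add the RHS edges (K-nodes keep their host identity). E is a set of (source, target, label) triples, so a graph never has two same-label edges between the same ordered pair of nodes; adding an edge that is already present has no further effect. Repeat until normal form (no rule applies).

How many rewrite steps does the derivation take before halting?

[0] host  ⇒  9 nodes, 4 edges  {1-p->1 3-p->0 4-q->3 8-p->1}
[1] R2 @ {0↦2, 1↦1, 2↦8}  ⇒  7 nodes, 3 edges  {1-p->1 3-p->0 4-q->3}
[2] R3 @ {0↦3, 1↦4, 2↦5, 3↦6}  ⇒  4 nodes, 2 edges  {1-p->1 3-p->0}
[3] R2 @ {0↦7, 1↦0, 2↦3}  ⇒  2 nodes, 1 edges  {1-p->1}
final graph: no rule applies after step 3

Answer: 3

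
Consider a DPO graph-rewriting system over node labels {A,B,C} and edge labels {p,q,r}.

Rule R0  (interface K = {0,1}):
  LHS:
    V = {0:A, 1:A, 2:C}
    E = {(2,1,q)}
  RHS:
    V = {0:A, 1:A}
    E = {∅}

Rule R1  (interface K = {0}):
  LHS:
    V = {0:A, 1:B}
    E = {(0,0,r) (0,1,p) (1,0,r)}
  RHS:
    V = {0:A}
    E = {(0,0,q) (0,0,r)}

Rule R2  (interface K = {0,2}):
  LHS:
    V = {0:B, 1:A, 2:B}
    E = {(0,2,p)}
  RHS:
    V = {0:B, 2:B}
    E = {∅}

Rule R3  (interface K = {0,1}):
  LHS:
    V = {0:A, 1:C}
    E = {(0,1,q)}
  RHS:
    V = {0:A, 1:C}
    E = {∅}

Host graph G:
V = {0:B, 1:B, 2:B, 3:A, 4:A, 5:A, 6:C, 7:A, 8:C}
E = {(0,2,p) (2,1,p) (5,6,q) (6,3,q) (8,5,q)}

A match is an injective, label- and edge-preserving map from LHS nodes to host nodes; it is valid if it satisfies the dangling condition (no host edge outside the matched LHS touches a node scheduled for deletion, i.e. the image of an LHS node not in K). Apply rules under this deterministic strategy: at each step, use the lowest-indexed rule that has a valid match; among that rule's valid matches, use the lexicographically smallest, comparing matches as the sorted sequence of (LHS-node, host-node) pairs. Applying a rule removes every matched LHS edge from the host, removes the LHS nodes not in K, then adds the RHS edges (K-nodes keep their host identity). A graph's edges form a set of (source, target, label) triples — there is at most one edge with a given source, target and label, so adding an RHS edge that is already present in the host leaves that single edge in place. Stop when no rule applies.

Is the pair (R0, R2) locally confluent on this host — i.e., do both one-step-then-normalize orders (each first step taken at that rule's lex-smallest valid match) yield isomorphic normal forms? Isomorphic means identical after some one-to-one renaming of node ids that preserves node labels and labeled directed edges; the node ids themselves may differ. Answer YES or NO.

branch R0-first: apply at {0↦3, 1↦5, 2↦8} → |E|=4, then 4 more step(s) → NF |V|=5 |E|=0 V={0:B, 1:B, 2:B, 3:A, 5:A} E=∅
branch R2-first: apply at {0↦0, 1↦4, 2↦2} → |E|=4, then 4 more step(s) → NF |V|=5 |E|=0 V={0:B, 1:B, 2:B, 3:A, 5:A} E=∅
graphs isomorphic (equal up to label-preserving node renaming)

Answer: YES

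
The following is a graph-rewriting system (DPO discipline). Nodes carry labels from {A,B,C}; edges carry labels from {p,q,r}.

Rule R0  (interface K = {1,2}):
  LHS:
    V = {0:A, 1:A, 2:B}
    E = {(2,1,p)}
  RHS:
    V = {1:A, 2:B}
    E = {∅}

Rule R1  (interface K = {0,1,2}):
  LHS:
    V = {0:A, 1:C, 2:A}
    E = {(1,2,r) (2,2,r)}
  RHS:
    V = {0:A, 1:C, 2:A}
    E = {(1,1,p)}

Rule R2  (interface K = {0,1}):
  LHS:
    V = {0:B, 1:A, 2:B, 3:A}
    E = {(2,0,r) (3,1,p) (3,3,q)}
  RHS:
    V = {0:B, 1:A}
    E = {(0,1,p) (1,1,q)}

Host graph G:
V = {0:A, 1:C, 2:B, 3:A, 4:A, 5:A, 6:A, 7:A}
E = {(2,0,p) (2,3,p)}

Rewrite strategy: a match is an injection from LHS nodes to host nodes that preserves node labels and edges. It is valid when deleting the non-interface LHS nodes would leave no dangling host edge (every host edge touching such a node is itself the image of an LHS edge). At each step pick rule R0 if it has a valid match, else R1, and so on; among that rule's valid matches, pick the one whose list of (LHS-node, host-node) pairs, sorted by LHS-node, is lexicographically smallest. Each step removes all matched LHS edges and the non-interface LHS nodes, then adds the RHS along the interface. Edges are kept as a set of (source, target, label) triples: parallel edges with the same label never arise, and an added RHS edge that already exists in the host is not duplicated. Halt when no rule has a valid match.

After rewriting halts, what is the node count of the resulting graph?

Answer: 6

Steps:
[0] host  ⇒  8 nodes, 2 edges  {2-p->0 2-p->3}
[1] R0 @ {0↦4, 1↦0, 2↦2}  ⇒  7 nodes, 1 edges  {2-p->3}
[2] R0 @ {0↦0, 1↦3, 2↦2}  ⇒  6 nodes, 0 edges  {∅}
halt: no rule applies after step 2
NF nodes: {1:C, 2:B, 3:A, 5:A, 6:A, 7:A}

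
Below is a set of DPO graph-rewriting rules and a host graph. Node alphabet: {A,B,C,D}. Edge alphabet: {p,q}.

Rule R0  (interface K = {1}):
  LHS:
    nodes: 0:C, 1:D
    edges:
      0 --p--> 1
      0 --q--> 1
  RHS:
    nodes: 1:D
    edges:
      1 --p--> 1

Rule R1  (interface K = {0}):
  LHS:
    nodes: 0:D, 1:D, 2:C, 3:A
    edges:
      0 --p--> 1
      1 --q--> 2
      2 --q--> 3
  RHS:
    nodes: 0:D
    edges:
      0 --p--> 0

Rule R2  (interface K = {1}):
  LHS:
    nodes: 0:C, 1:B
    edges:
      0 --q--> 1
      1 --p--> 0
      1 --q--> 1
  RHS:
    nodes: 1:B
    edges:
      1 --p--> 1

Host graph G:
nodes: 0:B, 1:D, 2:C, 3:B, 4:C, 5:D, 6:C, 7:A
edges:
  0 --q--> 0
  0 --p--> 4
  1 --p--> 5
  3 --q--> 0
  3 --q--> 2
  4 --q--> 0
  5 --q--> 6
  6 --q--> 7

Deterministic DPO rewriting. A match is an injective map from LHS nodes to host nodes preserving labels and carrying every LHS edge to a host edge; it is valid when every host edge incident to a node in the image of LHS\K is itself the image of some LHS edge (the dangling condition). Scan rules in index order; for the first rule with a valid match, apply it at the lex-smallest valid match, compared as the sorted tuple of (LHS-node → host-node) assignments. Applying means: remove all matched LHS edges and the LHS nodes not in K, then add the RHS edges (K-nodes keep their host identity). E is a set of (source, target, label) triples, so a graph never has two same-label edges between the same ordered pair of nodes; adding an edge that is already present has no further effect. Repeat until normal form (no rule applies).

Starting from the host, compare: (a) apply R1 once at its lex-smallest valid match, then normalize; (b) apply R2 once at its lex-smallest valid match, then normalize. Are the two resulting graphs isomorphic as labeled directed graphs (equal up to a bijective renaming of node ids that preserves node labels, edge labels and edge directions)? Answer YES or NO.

Answer: YES

Derivation:
branch R1-first: apply at {0↦1, 1↦5, 2↦6, 3↦7} → |E|=6, then 1 more step(s) → NF |V|=4 |E|=4 V={0:B, 1:D, 2:C, 3:B} E=0-p->0 1-p->1 3-q->0 3-q->2
branch R2-first: apply at {0↦4, 1↦0} → |E|=6, then 1 more step(s) → NF |V|=4 |E|=4 V={0:B, 1:D, 2:C, 3:B} E=0-p->0 1-p->1 3-q->0 3-q->2
graphs isomorphic (equal up to label-preserving node renaming)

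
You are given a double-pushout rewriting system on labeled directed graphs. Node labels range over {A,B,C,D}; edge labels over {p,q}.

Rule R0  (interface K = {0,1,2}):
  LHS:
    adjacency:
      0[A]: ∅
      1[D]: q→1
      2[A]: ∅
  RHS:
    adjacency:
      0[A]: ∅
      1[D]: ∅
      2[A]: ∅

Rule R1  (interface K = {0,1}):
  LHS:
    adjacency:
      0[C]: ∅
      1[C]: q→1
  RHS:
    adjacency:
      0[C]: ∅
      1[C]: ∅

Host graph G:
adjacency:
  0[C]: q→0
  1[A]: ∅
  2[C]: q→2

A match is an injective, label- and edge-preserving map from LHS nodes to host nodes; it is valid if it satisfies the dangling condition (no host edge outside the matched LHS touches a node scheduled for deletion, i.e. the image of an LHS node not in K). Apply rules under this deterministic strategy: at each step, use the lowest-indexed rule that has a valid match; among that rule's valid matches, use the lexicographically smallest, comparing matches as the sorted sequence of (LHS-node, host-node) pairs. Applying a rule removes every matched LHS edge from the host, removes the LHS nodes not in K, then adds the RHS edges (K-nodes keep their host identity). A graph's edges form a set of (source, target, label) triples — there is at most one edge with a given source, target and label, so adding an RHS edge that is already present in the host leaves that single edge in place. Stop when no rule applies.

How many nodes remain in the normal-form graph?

Answer: 3

Rewrite trace:
[0] host  ⇒  3 nodes, 2 edges  {0-q->0 2-q->2}
[1] R1 @ {0↦0, 1↦2}  ⇒  3 nodes, 1 edges  {0-q->0}
[2] R1 @ {0↦2, 1↦0}  ⇒  3 nodes, 0 edges  {∅}
final graph: no rule applies after step 2
NF nodes: {0:C, 1:A, 2:C}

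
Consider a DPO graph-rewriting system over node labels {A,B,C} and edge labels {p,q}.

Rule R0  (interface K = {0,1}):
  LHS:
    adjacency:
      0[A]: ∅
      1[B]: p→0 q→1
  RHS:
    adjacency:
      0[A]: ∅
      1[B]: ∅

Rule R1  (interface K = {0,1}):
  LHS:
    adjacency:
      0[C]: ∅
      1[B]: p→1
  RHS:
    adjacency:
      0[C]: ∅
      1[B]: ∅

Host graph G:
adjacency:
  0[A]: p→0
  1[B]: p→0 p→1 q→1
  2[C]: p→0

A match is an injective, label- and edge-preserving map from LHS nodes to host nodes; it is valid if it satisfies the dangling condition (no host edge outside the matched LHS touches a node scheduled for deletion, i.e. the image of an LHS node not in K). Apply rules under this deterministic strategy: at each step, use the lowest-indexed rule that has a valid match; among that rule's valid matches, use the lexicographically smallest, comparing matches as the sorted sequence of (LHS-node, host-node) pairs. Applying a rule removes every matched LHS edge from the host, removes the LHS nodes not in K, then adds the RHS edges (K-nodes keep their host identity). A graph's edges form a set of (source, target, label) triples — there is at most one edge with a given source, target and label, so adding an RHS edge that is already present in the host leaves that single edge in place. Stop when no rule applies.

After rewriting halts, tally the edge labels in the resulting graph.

Answer: p:2

Steps:
[0] host  ⇒  3 nodes, 5 edges  {0-p->0 1-p->0 1-p->1 1-q->1 2-p->0}
[1] R0 @ {0↦0, 1↦1}  ⇒  3 nodes, 3 edges  {0-p->0 1-p->1 2-p->0}
[2] R1 @ {0↦2, 1↦1}  ⇒  3 nodes, 2 edges  {0-p->0 2-p->0}
normal form: no rule applies after step 2
NF edges: [(0, 0, 'p'), (2, 0, 'p')]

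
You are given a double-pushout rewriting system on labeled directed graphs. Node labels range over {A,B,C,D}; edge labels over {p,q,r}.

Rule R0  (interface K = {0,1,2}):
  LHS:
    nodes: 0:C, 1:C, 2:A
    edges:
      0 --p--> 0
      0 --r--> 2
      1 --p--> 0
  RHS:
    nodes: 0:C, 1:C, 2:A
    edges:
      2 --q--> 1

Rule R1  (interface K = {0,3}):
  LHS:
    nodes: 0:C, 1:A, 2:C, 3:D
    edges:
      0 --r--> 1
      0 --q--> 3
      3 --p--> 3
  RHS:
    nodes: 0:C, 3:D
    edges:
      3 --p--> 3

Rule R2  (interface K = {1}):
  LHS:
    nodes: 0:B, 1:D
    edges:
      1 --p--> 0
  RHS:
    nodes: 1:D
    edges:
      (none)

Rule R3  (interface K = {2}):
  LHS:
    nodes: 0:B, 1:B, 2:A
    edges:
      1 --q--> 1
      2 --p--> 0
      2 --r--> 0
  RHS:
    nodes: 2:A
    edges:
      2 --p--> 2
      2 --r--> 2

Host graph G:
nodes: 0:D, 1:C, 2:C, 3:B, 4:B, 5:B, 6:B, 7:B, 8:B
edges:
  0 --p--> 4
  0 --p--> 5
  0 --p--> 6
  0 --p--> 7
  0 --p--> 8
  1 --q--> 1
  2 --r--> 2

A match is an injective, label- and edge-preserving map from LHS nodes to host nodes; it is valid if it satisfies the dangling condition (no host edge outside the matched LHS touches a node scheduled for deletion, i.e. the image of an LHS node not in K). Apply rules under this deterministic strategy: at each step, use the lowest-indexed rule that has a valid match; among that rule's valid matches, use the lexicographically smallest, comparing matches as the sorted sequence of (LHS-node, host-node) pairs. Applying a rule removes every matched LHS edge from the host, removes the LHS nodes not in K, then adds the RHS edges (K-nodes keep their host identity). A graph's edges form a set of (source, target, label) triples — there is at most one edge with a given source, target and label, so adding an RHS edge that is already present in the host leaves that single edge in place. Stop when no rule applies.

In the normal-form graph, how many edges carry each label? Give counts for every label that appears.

start.  V:9 E:7  edges: 0-p->4 0-p->5 0-p->6 0-p->7 0-p->8 1-q->1 2-r->2
1. fire R2 via {0↦4, 1↦0}  →  V:8 E:6  edges: 0-p->5 0-p->6 0-p->7 0-p->8 1-q->1 2-r->2
2. fire R2 via {0↦5, 1↦0}  →  V:7 E:5  edges: 0-p->6 0-p->7 0-p->8 1-q->1 2-r->2
3. fire R2 via {0↦6, 1↦0}  →  V:6 E:4  edges: 0-p->7 0-p->8 1-q->1 2-r->2
4. fire R2 via {0↦7, 1↦0}  →  V:5 E:3  edges: 0-p->8 1-q->1 2-r->2
5. fire R2 via {0↦8, 1↦0}  →  V:4 E:2  edges: 1-q->1 2-r->2
final graph: no rule applies after step 5
NF edges: [(1, 1, 'q'), (2, 2, 'r')]

Answer: q:1 r:1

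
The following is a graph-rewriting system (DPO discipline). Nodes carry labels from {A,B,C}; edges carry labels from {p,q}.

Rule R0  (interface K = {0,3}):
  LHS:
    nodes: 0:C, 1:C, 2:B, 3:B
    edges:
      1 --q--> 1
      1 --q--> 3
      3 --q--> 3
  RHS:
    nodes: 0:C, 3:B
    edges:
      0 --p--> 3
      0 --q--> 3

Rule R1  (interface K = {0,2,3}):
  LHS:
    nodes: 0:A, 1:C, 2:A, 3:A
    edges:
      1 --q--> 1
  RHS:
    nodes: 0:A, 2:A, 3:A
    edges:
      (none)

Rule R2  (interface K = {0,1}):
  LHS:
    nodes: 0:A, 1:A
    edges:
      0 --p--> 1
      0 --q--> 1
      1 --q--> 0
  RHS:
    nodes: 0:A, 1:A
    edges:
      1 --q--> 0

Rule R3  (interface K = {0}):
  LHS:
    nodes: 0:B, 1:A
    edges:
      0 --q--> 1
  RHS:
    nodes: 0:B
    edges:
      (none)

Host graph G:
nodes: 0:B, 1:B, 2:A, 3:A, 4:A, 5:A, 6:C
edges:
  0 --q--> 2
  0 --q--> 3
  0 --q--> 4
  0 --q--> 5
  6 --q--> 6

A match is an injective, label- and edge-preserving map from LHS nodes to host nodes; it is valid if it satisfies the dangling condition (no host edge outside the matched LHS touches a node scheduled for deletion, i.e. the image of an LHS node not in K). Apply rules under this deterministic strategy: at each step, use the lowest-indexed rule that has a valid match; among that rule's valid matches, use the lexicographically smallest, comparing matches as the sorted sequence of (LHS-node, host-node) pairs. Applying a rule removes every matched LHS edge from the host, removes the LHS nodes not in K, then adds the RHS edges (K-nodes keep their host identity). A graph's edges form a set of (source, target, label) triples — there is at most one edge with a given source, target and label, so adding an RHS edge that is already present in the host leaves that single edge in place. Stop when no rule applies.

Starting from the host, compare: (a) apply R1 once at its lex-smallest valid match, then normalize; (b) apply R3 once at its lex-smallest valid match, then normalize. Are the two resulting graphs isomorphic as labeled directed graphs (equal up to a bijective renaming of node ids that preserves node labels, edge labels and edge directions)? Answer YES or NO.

Answer: YES

Derivation:
branch R1-first: apply at {0↦2, 1↦6, 2↦3, 3↦4} → |E|=4, then 4 more step(s) → NF |V|=2 |E|=0 V={0:B, 1:B} E=∅
branch R3-first: apply at {0↦0, 1↦2} → |E|=4, then 4 more step(s) → NF |V|=2 |E|=0 V={0:B, 1:B} E=∅
graphs isomorphic (equal up to label-preserving node renaming)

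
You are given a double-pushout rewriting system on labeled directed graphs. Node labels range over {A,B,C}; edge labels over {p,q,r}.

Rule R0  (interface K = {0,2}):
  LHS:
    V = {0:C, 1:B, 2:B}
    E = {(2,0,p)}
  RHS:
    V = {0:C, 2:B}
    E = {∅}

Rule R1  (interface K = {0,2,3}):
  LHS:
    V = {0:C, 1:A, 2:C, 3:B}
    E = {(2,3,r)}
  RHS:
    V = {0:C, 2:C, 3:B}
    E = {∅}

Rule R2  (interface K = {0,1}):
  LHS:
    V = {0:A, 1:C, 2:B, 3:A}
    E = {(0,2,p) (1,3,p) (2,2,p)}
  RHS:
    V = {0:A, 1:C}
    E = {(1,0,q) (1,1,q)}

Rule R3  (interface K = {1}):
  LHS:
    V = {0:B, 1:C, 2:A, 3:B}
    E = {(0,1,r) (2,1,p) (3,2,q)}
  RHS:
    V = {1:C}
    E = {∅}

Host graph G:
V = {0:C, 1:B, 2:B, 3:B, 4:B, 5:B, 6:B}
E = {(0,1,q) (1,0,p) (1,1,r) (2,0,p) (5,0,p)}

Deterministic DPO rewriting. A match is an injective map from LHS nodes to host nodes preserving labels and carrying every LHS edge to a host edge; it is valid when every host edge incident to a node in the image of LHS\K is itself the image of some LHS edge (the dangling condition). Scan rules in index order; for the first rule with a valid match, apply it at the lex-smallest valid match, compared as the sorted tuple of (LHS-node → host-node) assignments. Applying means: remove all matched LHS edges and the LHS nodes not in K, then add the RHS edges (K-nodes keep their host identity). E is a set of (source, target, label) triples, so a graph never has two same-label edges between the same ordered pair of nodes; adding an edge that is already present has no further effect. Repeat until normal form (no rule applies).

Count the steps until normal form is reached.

initial: |V|=7 |E|=5  E = 0-q->1 1-p->0 1-r->1 2-p->0 5-p->0
step 1: apply R0 at {0↦0, 1↦3, 2↦1}  → |V|=6 |E|=4  E = 0-q->1 1-r->1 2-p->0 5-p->0
step 2: apply R0 at {0↦0, 1↦4, 2↦2}  → |V|=5 |E|=3  E = 0-q->1 1-r->1 5-p->0
step 3: apply R0 at {0↦0, 1↦2, 2↦5}  → |V|=4 |E|=2  E = 0-q->1 1-r->1
final graph: no rule applies after step 3

Answer: 3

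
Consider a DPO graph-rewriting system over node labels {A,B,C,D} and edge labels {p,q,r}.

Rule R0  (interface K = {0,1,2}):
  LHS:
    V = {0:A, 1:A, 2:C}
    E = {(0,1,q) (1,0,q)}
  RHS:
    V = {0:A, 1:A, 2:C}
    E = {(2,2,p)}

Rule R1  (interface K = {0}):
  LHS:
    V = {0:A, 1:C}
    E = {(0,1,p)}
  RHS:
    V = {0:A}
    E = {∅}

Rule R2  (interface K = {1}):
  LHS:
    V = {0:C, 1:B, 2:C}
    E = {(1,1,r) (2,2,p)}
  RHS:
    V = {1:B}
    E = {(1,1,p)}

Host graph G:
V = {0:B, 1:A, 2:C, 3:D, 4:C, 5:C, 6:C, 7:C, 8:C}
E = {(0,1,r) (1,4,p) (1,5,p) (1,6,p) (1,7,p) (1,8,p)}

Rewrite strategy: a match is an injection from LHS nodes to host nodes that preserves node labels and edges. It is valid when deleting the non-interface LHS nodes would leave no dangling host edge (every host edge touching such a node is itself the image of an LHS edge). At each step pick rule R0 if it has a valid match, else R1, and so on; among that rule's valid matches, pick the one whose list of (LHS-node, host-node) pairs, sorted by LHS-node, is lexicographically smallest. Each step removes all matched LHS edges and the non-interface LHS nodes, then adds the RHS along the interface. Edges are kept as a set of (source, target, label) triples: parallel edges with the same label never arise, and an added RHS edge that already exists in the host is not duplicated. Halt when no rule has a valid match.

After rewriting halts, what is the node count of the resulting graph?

start.  V:9 E:6  edges: 0-r->1 1-p->4 1-p->5 1-p->6 1-p->7 1-p->8
1. fire R1 via {0↦1, 1↦4}  →  V:8 E:5  edges: 0-r->1 1-p->5 1-p->6 1-p->7 1-p->8
2. fire R1 via {0↦1, 1↦5}  →  V:7 E:4  edges: 0-r->1 1-p->6 1-p->7 1-p->8
3. fire R1 via {0↦1, 1↦6}  →  V:6 E:3  edges: 0-r->1 1-p->7 1-p->8
4. fire R1 via {0↦1, 1↦7}  →  V:5 E:2  edges: 0-r->1 1-p->8
5. fire R1 via {0↦1, 1↦8}  →  V:4 E:1  edges: 0-r->1
normal form: no rule applies after step 5
NF nodes: {0:B, 1:A, 2:C, 3:D}

Answer: 4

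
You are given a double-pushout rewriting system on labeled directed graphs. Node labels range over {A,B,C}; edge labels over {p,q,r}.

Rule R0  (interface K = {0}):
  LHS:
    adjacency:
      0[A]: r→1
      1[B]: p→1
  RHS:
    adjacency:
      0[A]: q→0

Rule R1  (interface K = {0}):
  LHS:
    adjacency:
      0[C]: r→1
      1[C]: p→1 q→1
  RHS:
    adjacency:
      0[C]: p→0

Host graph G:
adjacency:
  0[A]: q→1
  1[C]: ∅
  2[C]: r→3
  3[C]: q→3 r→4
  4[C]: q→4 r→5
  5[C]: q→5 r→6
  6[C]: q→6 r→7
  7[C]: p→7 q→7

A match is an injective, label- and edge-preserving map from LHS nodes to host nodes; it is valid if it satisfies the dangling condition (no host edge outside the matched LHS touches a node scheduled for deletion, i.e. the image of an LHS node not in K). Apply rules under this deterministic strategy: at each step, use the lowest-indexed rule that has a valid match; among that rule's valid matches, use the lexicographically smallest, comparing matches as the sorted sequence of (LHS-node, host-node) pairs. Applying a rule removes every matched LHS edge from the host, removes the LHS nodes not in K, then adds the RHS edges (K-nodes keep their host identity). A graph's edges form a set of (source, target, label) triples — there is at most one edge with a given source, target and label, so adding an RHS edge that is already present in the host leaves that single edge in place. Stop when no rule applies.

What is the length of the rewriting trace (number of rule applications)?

initial: |V|=8 |E|=12  E = 0-q->1 2-r->3 3-q->3 3-r->4 4-q->4 4-r->5 5-q->5 5-r->6 6-q->6 6-r->7 7-p->7 7-q->7
step 1: apply R1 at {0↦6, 1↦7}  → |V|=7 |E|=10  E = 0-q->1 2-r->3 3-q->3 3-r->4 4-q->4 4-r->5 5-q->5 5-r->6 6-p->6 6-q->6
step 2: apply R1 at {0↦5, 1↦6}  → |V|=6 |E|=8  E = 0-q->1 2-r->3 3-q->3 3-r->4 4-q->4 4-r->5 5-p->5 5-q->5
step 3: apply R1 at {0↦4, 1↦5}  → |V|=5 |E|=6  E = 0-q->1 2-r->3 3-q->3 3-r->4 4-p->4 4-q->4
step 4: apply R1 at {0↦3, 1↦4}  → |V|=4 |E|=4  E = 0-q->1 2-r->3 3-p->3 3-q->3
step 5: apply R1 at {0↦2, 1↦3}  → |V|=3 |E|=2  E = 0-q->1 2-p->2
halt: no rule applies after step 5

Answer: 5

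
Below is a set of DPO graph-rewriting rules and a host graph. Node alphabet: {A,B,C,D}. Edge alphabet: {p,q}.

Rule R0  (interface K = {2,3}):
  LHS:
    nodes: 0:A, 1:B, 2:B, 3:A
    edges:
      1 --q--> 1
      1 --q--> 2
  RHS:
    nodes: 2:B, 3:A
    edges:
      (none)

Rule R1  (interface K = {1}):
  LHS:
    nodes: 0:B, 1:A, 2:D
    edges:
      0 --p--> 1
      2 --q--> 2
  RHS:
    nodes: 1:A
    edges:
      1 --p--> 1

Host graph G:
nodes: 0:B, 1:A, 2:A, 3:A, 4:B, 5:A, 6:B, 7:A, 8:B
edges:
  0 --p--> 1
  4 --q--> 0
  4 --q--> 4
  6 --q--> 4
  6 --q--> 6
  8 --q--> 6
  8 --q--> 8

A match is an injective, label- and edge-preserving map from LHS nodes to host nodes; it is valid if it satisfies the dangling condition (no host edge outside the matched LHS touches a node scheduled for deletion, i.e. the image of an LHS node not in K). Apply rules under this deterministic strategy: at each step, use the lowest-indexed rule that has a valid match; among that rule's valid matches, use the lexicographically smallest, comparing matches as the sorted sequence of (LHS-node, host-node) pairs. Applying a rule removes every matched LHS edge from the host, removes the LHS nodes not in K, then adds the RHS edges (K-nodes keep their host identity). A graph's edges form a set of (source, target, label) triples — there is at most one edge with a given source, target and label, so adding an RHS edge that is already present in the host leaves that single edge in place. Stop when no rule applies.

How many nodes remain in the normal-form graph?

initial: |V|=9 |E|=7  E = 0-p->1 4-q->0 4-q->4 6-q->4 6-q->6 8-q->6 8-q->8
step 1: apply R0 at {0↦2, 1↦8, 2↦6, 3↦1}  → |V|=7 |E|=5  E = 0-p->1 4-q->0 4-q->4 6-q->4 6-q->6
step 2: apply R0 at {0↦3, 1↦6, 2↦4, 3↦1}  → |V|=5 |E|=3  E = 0-p->1 4-q->0 4-q->4
step 3: apply R0 at {0↦5, 1↦4, 2↦0, 3↦1}  → |V|=3 |E|=1  E = 0-p->1
final graph: no rule applies after step 3
NF nodes: {0:B, 1:A, 7:A}

Answer: 3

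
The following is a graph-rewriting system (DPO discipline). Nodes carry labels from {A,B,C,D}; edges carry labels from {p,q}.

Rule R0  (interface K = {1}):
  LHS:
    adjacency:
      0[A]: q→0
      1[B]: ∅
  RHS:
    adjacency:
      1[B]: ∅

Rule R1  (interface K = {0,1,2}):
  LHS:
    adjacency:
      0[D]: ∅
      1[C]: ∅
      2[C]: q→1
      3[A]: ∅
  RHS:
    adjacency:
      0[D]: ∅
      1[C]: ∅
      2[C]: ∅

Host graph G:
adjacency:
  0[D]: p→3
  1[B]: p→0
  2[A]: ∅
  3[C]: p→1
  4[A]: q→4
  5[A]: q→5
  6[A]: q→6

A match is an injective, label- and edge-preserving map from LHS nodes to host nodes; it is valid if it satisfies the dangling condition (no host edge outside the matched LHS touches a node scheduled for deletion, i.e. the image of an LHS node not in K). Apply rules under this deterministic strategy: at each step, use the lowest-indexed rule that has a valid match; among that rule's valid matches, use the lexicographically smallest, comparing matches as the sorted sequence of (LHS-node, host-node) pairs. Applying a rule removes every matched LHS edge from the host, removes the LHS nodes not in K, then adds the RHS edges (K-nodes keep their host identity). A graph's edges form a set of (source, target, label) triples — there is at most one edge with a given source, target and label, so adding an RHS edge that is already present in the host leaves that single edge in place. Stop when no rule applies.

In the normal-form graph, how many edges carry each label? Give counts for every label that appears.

Answer: p:3

Rewrite trace:
initial: |V|=7 |E|=6  E = 0-p->3 1-p->0 3-p->1 4-q->4 5-q->5 6-q->6
step 1: apply R0 at {0↦4, 1↦1}  → |V|=6 |E|=5  E = 0-p->3 1-p->0 3-p->1 5-q->5 6-q->6
step 2: apply R0 at {0↦5, 1↦1}  → |V|=5 |E|=4  E = 0-p->3 1-p->0 3-p->1 6-q->6
step 3: apply R0 at {0↦6, 1↦1}  → |V|=4 |E|=3  E = 0-p->3 1-p->0 3-p->1
halt: no rule applies after step 3
NF edges: [(0, 3, 'p'), (1, 0, 'p'), (3, 1, 'p')]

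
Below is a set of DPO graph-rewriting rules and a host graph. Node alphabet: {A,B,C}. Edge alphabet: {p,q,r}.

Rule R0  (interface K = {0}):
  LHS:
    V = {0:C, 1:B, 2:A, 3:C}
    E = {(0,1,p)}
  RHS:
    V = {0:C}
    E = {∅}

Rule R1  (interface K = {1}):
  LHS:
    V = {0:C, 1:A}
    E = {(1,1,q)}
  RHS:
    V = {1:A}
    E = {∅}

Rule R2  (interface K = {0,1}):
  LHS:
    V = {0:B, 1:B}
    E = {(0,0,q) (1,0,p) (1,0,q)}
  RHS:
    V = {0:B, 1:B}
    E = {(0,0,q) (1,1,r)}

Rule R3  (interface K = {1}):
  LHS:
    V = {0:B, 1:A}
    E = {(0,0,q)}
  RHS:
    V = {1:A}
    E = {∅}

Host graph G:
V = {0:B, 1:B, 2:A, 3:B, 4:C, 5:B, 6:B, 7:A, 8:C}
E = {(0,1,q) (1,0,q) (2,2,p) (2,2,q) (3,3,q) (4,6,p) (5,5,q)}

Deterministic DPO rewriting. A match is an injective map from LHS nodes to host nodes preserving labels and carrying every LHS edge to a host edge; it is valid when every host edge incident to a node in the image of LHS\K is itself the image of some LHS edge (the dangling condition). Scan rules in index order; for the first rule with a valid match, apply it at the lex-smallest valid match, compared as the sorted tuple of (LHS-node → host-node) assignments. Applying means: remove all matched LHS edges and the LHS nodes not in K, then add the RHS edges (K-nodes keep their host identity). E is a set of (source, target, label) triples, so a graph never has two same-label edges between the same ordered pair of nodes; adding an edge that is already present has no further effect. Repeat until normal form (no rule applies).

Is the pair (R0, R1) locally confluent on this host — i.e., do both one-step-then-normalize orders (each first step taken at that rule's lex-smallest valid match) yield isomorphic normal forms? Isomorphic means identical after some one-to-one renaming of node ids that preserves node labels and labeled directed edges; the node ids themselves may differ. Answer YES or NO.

branch R0-first: apply at {0↦4, 1↦6, 2↦7, 3↦8} → |E|=6, then 3 more step(s) → NF |V|=3 |E|=3 V={0:B, 1:B, 2:A} E=0-q->1 1-q->0 2-p->2
branch R1-first: apply at {0↦8, 1↦2} → |E|=6, then 2 more step(s) → NF |V|=6 |E|=4 V={0:B, 1:B, 2:A, 4:C, 6:B, 7:A} E=0-q->1 1-q->0 2-p->2 4-p->6
graphs not isomorphic

Answer: NO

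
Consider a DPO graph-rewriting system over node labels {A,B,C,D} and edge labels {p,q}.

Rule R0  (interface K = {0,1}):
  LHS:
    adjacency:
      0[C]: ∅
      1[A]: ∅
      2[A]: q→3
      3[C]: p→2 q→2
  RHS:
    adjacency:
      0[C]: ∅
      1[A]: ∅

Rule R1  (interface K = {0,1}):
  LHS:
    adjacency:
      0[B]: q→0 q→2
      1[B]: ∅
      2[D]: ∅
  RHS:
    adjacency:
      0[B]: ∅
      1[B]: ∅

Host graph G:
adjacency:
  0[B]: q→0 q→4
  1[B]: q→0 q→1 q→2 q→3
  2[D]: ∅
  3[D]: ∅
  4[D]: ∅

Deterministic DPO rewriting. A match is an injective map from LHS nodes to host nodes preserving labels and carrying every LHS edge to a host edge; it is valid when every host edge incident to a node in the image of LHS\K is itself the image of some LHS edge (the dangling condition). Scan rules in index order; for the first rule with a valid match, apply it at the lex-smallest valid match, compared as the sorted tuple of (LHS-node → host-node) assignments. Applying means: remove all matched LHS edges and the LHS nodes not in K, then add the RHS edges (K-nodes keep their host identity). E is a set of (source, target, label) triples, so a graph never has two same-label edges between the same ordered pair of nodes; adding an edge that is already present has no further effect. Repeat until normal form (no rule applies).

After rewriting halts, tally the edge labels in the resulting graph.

Answer: q:2

Derivation:
[0] host  ⇒  5 nodes, 6 edges  {0-q->0 0-q->4 1-q->0 1-q->1 1-q->2 1-q->3}
[1] R1 @ {0↦0, 1↦1, 2↦4}  ⇒  4 nodes, 4 edges  {1-q->0 1-q->1 1-q->2 1-q->3}
[2] R1 @ {0↦1, 1↦0, 2↦2}  ⇒  3 nodes, 2 edges  {1-q->0 1-q->3}
normal form: no rule applies after step 2
NF edges: [(1, 0, 'q'), (1, 3, 'q')]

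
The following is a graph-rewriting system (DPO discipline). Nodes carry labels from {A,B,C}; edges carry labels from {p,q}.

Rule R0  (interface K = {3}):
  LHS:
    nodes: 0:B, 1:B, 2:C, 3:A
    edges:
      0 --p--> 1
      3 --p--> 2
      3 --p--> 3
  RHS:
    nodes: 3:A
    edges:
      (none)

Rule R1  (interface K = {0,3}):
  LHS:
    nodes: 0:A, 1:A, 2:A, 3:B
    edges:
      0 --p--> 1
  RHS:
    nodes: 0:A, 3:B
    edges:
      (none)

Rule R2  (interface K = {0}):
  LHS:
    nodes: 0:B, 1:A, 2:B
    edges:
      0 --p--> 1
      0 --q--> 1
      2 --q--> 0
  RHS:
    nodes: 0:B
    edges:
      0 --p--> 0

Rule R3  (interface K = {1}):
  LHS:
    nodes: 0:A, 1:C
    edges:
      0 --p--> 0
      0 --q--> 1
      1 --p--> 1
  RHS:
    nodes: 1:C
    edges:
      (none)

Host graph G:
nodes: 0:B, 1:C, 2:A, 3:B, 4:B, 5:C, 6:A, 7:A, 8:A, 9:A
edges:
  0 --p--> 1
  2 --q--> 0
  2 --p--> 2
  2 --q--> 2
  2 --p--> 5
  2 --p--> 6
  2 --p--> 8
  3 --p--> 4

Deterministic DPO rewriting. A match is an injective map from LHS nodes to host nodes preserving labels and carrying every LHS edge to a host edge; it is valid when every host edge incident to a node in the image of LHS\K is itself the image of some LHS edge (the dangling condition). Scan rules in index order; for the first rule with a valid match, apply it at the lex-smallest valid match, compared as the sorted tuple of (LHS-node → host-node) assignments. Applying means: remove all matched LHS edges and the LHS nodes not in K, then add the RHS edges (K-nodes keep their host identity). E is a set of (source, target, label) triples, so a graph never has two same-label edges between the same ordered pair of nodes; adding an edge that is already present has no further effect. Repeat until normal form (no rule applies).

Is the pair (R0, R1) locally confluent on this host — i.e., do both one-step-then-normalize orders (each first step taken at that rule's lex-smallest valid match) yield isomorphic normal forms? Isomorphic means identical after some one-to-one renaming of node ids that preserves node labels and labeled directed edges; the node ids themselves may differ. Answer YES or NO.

Answer: YES

Rewrite trace:
branch R0-first: apply at {0↦3, 1↦4, 2↦5, 3↦2} → |E|=5, then 2 more step(s) → NF |V|=3 |E|=3 V={0:B, 1:C, 2:A} E=0-p->1 2-q->0 2-q->2
branch R1-first: apply at {0↦2, 1↦6, 2↦7, 3↦0} → |E|=7, then 2 more step(s) → NF |V|=3 |E|=3 V={0:B, 1:C, 2:A} E=0-p->1 2-q->0 2-q->2
graphs isomorphic (equal up to label-preserving node renaming)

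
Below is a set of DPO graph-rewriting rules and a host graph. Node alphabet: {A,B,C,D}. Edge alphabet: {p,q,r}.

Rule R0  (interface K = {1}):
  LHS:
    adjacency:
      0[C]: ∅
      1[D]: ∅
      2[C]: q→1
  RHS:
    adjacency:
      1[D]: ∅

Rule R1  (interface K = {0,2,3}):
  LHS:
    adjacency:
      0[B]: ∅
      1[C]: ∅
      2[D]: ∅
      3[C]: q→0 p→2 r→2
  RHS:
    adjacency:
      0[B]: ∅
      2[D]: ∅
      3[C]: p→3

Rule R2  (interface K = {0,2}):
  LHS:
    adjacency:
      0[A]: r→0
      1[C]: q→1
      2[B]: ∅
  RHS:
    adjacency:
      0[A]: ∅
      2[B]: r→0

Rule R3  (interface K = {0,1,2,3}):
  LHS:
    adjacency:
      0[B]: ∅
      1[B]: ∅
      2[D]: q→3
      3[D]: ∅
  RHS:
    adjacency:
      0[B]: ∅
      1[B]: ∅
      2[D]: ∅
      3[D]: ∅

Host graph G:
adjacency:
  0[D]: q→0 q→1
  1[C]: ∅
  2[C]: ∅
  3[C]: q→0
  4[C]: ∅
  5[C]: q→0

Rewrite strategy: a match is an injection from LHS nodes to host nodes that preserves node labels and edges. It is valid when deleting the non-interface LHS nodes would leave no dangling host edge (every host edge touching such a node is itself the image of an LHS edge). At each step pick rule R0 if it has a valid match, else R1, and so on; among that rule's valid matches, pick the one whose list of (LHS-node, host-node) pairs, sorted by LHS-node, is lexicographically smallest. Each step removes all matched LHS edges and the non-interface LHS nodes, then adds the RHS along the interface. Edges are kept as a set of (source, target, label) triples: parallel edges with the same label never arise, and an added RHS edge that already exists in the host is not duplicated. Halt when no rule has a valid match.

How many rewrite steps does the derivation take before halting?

[0] host  ⇒  6 nodes, 4 edges  {0-q->0 0-q->1 3-q->0 5-q->0}
[1] R0 @ {0↦2, 1↦0, 2↦3}  ⇒  4 nodes, 3 edges  {0-q->0 0-q->1 5-q->0}
[2] R0 @ {0↦4, 1↦0, 2↦5}  ⇒  2 nodes, 2 edges  {0-q->0 0-q->1}
final graph: no rule applies after step 2

Answer: 2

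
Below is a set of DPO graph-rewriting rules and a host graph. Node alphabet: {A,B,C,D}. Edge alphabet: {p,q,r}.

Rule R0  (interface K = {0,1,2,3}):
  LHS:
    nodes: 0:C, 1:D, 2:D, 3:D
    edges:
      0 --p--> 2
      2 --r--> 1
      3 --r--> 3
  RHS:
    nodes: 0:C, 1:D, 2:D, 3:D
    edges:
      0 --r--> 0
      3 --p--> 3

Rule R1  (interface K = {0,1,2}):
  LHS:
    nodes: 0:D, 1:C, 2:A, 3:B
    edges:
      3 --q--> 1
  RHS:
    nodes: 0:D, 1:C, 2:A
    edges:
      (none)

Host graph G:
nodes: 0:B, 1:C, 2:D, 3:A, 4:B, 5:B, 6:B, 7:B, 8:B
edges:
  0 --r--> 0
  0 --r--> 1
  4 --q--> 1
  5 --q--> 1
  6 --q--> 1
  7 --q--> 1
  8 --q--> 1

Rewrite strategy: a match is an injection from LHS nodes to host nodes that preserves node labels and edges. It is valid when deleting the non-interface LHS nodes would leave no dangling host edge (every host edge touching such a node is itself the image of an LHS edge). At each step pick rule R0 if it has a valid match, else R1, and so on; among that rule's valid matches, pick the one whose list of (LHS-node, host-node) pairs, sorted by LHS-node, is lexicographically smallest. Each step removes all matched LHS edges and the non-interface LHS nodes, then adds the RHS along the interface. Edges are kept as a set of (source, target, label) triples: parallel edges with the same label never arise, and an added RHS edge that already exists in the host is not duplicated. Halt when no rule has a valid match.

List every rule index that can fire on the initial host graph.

Answer: [R1]

Rewrite trace:
R0: no valid match — LHS pattern not found
R1: 5 valid matches — {0↦2, 1↦1, 2↦3, 3↦4}, {0↦2, 1↦1, 2↦3, 3↦5}, {0↦2, 1↦1, 2↦3, 3↦6} (+2 more)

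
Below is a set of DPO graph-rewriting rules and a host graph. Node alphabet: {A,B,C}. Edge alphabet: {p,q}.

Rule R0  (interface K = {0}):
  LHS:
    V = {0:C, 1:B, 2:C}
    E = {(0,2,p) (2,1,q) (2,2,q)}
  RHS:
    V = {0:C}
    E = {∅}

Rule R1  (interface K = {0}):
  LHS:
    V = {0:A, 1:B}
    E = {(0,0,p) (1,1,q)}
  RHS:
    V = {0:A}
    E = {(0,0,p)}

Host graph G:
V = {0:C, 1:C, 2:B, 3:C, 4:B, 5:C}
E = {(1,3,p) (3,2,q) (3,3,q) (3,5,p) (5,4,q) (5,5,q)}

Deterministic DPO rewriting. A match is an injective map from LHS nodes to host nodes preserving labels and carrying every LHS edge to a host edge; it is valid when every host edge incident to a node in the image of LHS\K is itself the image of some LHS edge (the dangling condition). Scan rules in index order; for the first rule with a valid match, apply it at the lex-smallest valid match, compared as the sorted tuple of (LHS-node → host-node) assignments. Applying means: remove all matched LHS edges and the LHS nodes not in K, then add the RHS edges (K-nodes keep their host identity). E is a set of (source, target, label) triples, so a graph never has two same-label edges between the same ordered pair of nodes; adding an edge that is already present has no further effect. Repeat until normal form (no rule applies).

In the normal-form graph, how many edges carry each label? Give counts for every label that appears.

[0] host  ⇒  6 nodes, 6 edges  {1-p->3 3-q->2 3-q->3 3-p->5 5-q->4 5-q->5}
[1] R0 @ {0↦3, 1↦4, 2↦5}  ⇒  4 nodes, 3 edges  {1-p->3 3-q->2 3-q->3}
[2] R0 @ {0↦1, 1↦2, 2↦3}  ⇒  2 nodes, 0 edges  {∅}
normal form: no rule applies after step 2
NF edges: []

Answer: (no edges)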